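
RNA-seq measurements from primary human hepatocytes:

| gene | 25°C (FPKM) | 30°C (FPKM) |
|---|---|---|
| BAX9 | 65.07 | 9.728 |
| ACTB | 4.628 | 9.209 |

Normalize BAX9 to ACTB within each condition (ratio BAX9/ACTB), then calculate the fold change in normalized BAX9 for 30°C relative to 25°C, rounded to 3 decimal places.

0.075

BAX9/ACTB (25°C) = 65.07 / 4.628 = 14.06
BAX9/ACTB (30°C) = 9.728 / 9.209 = 1.0564
Fold change = 1.0564 / 14.06 = 0.0751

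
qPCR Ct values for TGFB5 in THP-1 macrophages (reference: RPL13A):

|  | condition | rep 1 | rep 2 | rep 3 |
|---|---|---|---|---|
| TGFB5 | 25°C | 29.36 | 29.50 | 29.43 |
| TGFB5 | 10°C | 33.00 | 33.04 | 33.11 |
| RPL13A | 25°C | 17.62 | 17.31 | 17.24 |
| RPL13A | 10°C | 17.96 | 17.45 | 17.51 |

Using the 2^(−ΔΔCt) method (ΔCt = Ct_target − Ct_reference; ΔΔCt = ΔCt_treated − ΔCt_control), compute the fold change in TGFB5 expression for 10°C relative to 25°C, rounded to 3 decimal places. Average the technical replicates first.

Mean Ct: TGFB5 25°C 29.430; TGFB5 10°C 33.050; RPL13A 25°C 17.390; RPL13A 10°C 17.640
ΔCt(25°C) = 29.430 − 17.390 = 12.040
ΔCt(10°C) = 33.050 − 17.640 = 15.410
ΔΔCt = 15.410 − 12.040 = 3.370
Fold change = 2^(−3.370) = 0.0967

0.097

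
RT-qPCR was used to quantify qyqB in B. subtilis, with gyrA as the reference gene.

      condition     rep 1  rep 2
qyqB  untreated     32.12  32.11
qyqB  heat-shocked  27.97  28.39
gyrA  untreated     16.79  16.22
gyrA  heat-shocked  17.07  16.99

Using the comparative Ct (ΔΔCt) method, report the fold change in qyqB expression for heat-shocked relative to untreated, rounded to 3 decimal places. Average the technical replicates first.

22.009

Mean Ct: qyqB untreated 32.115; qyqB heat-shocked 28.180; gyrA untreated 16.505; gyrA heat-shocked 17.030
ΔCt(untreated) = 32.115 − 16.505 = 15.610
ΔCt(heat-shocked) = 28.180 − 17.030 = 11.150
ΔΔCt = 11.150 − 15.610 = -4.460
Fold change = 2^(−(-4.460)) = 2^4.460 = 22.0087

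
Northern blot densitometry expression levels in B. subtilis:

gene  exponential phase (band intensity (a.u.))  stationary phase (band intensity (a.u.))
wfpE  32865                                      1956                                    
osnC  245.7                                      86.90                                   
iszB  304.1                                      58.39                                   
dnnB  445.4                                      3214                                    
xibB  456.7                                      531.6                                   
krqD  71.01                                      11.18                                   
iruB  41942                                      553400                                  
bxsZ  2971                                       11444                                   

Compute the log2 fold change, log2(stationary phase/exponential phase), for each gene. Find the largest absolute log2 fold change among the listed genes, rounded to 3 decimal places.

log2(1956/32865) = -4.071  (wfpE)
log2(86.90/245.7) = -1.499  (osnC)
log2(58.39/304.1) = -2.381  (iszB)
log2(3214/445.4) = 2.851  (dnnB)
log2(531.6/456.7) = 0.219  (xibB)
log2(11.18/71.01) = -2.667  (krqD)
log2(553400/41942) = 3.722  (iruB)
log2(11444/2971) = 1.946  (bxsZ)
The largest magnitude belongs to wfpE.

4.071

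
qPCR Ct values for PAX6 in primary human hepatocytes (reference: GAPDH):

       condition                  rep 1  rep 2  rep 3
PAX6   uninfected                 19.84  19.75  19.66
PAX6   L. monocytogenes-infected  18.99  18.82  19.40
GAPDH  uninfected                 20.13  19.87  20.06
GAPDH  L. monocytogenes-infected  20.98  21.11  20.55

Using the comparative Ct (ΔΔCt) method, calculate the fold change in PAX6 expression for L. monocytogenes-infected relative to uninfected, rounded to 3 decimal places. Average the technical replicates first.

Mean Ct: PAX6 uninfected 19.750; PAX6 L. monocytogenes-infected 19.070; GAPDH uninfected 20.020; GAPDH L. monocytogenes-infected 20.880
ΔCt(uninfected) = 19.750 − 20.020 = -0.270
ΔCt(L. monocytogenes-infected) = 19.070 − 20.880 = -1.810
ΔΔCt = -1.810 − (-0.270) = -1.540
Fold change = 2^(−(-1.540)) = 2^1.540 = 2.9079

2.908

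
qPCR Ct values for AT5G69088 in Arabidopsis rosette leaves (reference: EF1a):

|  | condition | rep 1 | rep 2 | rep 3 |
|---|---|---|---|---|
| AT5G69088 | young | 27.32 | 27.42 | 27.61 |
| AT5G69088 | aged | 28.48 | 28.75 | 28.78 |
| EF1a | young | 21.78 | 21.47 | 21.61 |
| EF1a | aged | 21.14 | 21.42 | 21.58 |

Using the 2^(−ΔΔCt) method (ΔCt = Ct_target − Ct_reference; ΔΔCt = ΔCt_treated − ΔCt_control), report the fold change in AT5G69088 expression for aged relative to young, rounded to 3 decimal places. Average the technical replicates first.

0.363

Mean Ct: AT5G69088 young 27.450; AT5G69088 aged 28.670; EF1a young 21.620; EF1a aged 21.380
ΔCt(young) = 27.450 − 21.620 = 5.830
ΔCt(aged) = 28.670 − 21.380 = 7.290
ΔΔCt = 7.290 − 5.830 = 1.460
Fold change = 2^(−1.460) = 0.3635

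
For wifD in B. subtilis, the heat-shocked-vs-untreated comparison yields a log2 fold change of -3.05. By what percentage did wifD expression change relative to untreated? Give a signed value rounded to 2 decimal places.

Fold change = 2^(-3.05) = 0.1207
Percent change = (FC − 1) × 100% = (0.1207 − 1) × 100 = -87.93%

-87.93%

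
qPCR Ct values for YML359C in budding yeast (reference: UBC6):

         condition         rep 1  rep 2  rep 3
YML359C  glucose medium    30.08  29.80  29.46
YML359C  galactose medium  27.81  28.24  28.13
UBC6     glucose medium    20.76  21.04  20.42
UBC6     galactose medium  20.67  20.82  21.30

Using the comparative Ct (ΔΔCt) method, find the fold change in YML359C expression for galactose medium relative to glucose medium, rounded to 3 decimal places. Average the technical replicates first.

Mean Ct: YML359C glucose medium 29.780; YML359C galactose medium 28.060; UBC6 glucose medium 20.740; UBC6 galactose medium 20.930
ΔCt(glucose medium) = 29.780 − 20.740 = 9.040
ΔCt(galactose medium) = 28.060 − 20.930 = 7.130
ΔΔCt = 7.130 − 9.040 = -1.910
Fold change = 2^(−(-1.910)) = 2^1.910 = 3.7581

3.758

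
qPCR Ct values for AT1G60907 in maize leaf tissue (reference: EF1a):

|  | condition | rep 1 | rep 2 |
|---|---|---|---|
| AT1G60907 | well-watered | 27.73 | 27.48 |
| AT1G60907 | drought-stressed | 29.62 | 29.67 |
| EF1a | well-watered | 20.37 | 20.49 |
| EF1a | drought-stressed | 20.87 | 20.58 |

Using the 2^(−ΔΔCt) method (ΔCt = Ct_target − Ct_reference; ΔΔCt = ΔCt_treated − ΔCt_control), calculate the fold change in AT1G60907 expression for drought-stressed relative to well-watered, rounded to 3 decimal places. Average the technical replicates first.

Mean Ct: AT1G60907 well-watered 27.605; AT1G60907 drought-stressed 29.645; EF1a well-watered 20.430; EF1a drought-stressed 20.725
ΔCt(well-watered) = 27.605 − 20.430 = 7.175
ΔCt(drought-stressed) = 29.645 − 20.725 = 8.920
ΔΔCt = 8.920 − 7.175 = 1.745
Fold change = 2^(−1.745) = 0.2983

0.298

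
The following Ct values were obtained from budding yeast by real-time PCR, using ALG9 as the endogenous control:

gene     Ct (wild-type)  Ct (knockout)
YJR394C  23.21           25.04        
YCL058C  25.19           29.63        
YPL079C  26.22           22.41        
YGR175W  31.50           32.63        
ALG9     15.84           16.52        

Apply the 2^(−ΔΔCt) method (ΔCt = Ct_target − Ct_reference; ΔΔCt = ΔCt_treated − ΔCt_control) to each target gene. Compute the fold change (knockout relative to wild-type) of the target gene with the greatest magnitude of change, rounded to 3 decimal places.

22.471

YJR394C: ΔΔCt = (25.04−16.52) − (23.21−15.84) = 8.52 − 7.37 = 1.15; fold change = 2^-1.15 = 0.451
YCL058C: ΔΔCt = (29.63−16.52) − (25.19−15.84) = 13.11 − 9.35 = 3.76; fold change = 2^-3.76 = 0.074
YPL079C: ΔΔCt = (22.41−16.52) − (26.22−15.84) = 5.89 − 10.38 = -4.49; fold change = 2^4.49 = 22.471
YGR175W: ΔΔCt = (32.63−16.52) − (31.50−15.84) = 16.11 − 15.66 = 0.45; fold change = 2^-0.45 = 0.732
YPL079C has the largest |ΔΔCt| = 4.49.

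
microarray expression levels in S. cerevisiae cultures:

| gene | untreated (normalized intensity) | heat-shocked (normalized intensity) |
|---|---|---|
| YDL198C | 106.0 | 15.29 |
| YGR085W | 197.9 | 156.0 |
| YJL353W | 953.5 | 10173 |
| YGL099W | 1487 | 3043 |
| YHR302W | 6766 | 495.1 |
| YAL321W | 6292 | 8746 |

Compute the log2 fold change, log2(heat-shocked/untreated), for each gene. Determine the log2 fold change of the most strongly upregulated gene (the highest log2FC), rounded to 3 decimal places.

3.415

log2(15.29/106.0) = -2.793  (YDL198C)
log2(156.0/197.9) = -0.343  (YGR085W)
log2(10173/953.5) = 3.415  (YJL353W)
log2(3043/1487) = 1.033  (YGL099W)
log2(495.1/6766) = -3.773  (YHR302W)
log2(8746/6292) = 0.475  (YAL321W)
YJL353W is most strongly upregulated.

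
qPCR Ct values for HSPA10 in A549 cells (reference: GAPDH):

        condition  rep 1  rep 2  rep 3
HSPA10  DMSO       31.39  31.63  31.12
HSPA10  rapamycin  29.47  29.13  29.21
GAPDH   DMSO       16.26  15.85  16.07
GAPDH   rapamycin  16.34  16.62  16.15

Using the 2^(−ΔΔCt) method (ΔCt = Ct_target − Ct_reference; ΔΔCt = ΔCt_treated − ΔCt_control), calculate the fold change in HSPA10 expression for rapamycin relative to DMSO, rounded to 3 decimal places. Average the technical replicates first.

Mean Ct: HSPA10 DMSO 31.380; HSPA10 rapamycin 29.270; GAPDH DMSO 16.060; GAPDH rapamycin 16.370
ΔCt(DMSO) = 31.380 − 16.060 = 15.320
ΔCt(rapamycin) = 29.270 − 16.370 = 12.900
ΔΔCt = 12.900 − 15.320 = -2.420
Fold change = 2^(−(-2.420)) = 2^2.420 = 5.3517

5.352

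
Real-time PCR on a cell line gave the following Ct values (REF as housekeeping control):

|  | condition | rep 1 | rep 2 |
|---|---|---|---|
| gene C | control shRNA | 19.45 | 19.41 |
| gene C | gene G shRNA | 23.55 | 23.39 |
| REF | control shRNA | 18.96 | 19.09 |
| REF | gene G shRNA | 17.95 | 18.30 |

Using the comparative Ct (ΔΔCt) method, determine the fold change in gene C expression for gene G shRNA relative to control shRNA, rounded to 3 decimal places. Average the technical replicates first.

Mean Ct: gene C control shRNA 19.430; gene C gene G shRNA 23.470; REF control shRNA 19.025; REF gene G shRNA 18.125
ΔCt(control shRNA) = 19.430 − 19.025 = 0.405
ΔCt(gene G shRNA) = 23.470 − 18.125 = 5.345
ΔΔCt = 5.345 − 0.405 = 4.940
Fold change = 2^(−4.940) = 0.0326

0.033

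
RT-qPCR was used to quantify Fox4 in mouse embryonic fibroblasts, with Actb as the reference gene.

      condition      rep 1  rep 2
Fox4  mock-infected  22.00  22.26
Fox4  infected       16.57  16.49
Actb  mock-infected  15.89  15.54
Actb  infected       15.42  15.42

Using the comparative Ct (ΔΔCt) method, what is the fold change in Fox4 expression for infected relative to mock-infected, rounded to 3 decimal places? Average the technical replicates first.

39.533

Mean Ct: Fox4 mock-infected 22.130; Fox4 infected 16.530; Actb mock-infected 15.715; Actb infected 15.420
ΔCt(mock-infected) = 22.130 − 15.715 = 6.415
ΔCt(infected) = 16.530 − 15.420 = 1.110
ΔΔCt = 1.110 − 6.415 = -5.305
Fold change = 2^(−(-5.305)) = 2^5.305 = 39.5334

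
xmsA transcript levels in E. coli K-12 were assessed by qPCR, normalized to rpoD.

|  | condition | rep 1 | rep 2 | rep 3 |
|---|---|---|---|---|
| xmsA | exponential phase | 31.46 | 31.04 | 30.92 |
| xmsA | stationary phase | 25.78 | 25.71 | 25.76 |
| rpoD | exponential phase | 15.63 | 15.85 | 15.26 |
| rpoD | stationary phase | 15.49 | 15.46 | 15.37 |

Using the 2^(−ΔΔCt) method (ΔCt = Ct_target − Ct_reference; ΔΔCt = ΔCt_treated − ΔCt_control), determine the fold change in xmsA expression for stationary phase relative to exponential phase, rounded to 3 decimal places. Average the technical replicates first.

Mean Ct: xmsA exponential phase 31.140; xmsA stationary phase 25.750; rpoD exponential phase 15.580; rpoD stationary phase 15.440
ΔCt(exponential phase) = 31.140 − 15.580 = 15.560
ΔCt(stationary phase) = 25.750 − 15.440 = 10.310
ΔΔCt = 10.310 − 15.560 = -5.250
Fold change = 2^(−(-5.250)) = 2^5.250 = 38.0546

38.055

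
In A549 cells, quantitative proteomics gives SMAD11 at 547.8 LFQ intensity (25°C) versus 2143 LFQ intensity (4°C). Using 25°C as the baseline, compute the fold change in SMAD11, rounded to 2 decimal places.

Fold change = 2143 / 547.8 = 3.912
SMAD11 is upregulated.

3.91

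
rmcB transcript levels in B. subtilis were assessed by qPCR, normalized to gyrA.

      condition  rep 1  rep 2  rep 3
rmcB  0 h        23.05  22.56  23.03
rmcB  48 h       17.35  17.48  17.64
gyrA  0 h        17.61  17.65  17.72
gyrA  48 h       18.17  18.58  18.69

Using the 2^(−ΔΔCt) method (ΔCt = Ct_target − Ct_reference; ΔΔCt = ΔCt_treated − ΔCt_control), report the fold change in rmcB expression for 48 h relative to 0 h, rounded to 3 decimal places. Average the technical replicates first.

74.028

Mean Ct: rmcB 0 h 22.880; rmcB 48 h 17.490; gyrA 0 h 17.660; gyrA 48 h 18.480
ΔCt(0 h) = 22.880 − 17.660 = 5.220
ΔCt(48 h) = 17.490 − 18.480 = -0.990
ΔΔCt = -0.990 − 5.220 = -6.210
Fold change = 2^(−(-6.210)) = 2^6.210 = 74.0280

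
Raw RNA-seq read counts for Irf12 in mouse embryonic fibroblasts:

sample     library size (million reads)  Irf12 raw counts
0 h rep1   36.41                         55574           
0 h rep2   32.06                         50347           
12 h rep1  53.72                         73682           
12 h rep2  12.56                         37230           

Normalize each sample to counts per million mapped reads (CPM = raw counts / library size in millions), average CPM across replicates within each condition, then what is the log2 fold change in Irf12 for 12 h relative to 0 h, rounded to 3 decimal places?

CPM(0 h rep1) = 55574 / 36.41 = 1526.3389
CPM(0 h rep2) = 50347 / 32.06 = 1570.3993
CPM(12 h rep1) = 73682 / 53.72 = 1371.5934
CPM(12 h rep2) = 37230 / 12.56 = 2964.1720
mean CPM(0 h) = 1548.3691; mean CPM(12 h) = 2167.8827
Fold change = 2167.8827 / 1548.3691 = 1.40011
log2(1.40011) = 0.4855

0.486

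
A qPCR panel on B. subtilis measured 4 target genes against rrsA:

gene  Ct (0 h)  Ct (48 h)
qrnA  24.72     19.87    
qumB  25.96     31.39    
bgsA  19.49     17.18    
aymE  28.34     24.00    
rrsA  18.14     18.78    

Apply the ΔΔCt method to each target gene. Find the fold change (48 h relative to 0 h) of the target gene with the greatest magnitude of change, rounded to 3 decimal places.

44.942

qrnA: ΔΔCt = (19.87−18.78) − (24.72−18.14) = 1.09 − 6.58 = -5.49; fold change = 2^5.49 = 44.942
qumB: ΔΔCt = (31.39−18.78) − (25.96−18.14) = 12.61 − 7.82 = 4.79; fold change = 2^-4.79 = 0.036
bgsA: ΔΔCt = (17.18−18.78) − (19.49−18.14) = -1.60 − 1.35 = -2.95; fold change = 2^2.95 = 7.727
aymE: ΔΔCt = (24.00−18.78) − (28.34−18.14) = 5.22 − 10.20 = -4.98; fold change = 2^4.98 = 31.559
qrnA has the largest |ΔΔCt| = 5.49.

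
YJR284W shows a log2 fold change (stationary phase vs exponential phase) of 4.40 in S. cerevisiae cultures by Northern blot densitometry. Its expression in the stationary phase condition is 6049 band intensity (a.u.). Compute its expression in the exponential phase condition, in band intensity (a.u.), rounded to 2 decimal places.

286.52

Fold change = 2^(4.40) = 21.1121
exponential phase expression = 6049 / 21.1121 = 286.52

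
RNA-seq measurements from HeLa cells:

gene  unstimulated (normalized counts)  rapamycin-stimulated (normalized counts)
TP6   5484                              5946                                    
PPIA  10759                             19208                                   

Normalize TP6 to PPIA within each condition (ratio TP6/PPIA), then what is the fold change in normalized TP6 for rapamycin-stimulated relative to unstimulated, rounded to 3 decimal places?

0.607

TP6/PPIA (unstimulated) = 5484 / 10759 = 0.50971
TP6/PPIA (rapamycin-stimulated) = 5946 / 19208 = 0.30956
Fold change = 0.30956 / 0.50971 = 0.6073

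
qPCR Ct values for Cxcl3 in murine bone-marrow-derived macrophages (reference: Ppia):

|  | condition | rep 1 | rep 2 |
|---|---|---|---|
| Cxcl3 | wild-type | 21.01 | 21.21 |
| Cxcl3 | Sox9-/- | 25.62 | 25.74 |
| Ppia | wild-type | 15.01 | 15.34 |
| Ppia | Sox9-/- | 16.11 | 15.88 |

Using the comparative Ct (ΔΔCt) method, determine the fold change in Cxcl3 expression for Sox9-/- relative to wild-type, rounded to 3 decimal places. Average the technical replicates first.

0.074

Mean Ct: Cxcl3 wild-type 21.110; Cxcl3 Sox9-/- 25.680; Ppia wild-type 15.175; Ppia Sox9-/- 15.995
ΔCt(wild-type) = 21.110 − 15.175 = 5.935
ΔCt(Sox9-/-) = 25.680 − 15.995 = 9.685
ΔΔCt = 9.685 − 5.935 = 3.750
Fold change = 2^(−3.750) = 0.0743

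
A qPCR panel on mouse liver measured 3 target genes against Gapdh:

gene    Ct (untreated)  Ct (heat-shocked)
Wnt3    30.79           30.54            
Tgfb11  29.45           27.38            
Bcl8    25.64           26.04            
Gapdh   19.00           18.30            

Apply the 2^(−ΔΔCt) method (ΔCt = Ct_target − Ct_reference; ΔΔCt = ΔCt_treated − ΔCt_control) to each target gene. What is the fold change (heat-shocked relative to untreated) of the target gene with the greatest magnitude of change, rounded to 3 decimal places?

2.585

Wnt3: ΔΔCt = (30.54−18.30) − (30.79−19.00) = 12.24 − 11.79 = 0.45; fold change = 2^-0.45 = 0.732
Tgfb11: ΔΔCt = (27.38−18.30) − (29.45−19.00) = 9.08 − 10.45 = -1.37; fold change = 2^1.37 = 2.585
Bcl8: ΔΔCt = (26.04−18.30) − (25.64−19.00) = 7.74 − 6.64 = 1.10; fold change = 2^-1.10 = 0.467
Tgfb11 has the largest |ΔΔCt| = 1.37.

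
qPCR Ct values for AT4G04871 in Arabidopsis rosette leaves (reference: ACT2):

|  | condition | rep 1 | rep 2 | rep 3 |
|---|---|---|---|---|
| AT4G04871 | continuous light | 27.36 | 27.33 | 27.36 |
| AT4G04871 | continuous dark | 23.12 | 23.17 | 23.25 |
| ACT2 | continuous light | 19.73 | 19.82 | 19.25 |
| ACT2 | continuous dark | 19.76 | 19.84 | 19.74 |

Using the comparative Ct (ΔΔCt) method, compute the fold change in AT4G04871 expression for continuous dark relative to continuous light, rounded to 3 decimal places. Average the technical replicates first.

Mean Ct: AT4G04871 continuous light 27.350; AT4G04871 continuous dark 23.180; ACT2 continuous light 19.600; ACT2 continuous dark 19.780
ΔCt(continuous light) = 27.350 − 19.600 = 7.750
ΔCt(continuous dark) = 23.180 − 19.780 = 3.400
ΔΔCt = 3.400 − 7.750 = -4.350
Fold change = 2^(−(-4.350)) = 2^4.350 = 20.3930

20.393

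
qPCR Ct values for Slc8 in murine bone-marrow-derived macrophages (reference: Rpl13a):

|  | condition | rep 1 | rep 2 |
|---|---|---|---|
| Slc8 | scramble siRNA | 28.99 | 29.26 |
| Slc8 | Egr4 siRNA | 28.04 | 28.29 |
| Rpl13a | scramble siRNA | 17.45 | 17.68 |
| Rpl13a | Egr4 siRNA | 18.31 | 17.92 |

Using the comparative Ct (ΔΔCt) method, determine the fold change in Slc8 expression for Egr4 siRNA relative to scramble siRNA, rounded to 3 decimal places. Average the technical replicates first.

Mean Ct: Slc8 scramble siRNA 29.125; Slc8 Egr4 siRNA 28.165; Rpl13a scramble siRNA 17.565; Rpl13a Egr4 siRNA 18.115
ΔCt(scramble siRNA) = 29.125 − 17.565 = 11.560
ΔCt(Egr4 siRNA) = 28.165 − 18.115 = 10.050
ΔΔCt = 10.050 − 11.560 = -1.510
Fold change = 2^(−(-1.510)) = 2^1.510 = 2.8481

2.848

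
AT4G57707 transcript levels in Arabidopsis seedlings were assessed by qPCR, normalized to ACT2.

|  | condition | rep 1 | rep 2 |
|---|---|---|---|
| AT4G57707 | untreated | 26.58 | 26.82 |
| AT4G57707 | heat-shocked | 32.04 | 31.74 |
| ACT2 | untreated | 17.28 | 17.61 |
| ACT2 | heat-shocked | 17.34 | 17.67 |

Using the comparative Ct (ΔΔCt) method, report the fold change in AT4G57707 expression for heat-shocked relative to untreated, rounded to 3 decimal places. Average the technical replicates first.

Mean Ct: AT4G57707 untreated 26.700; AT4G57707 heat-shocked 31.890; ACT2 untreated 17.445; ACT2 heat-shocked 17.505
ΔCt(untreated) = 26.700 − 17.445 = 9.255
ΔCt(heat-shocked) = 31.890 − 17.505 = 14.385
ΔΔCt = 14.385 − 9.255 = 5.130
Fold change = 2^(−5.130) = 0.0286

0.029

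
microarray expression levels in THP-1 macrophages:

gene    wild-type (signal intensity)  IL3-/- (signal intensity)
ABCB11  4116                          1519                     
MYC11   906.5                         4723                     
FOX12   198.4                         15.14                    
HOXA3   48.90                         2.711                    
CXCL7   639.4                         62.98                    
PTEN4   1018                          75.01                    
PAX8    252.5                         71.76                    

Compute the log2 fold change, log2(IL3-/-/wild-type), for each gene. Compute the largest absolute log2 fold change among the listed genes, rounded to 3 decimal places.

log2(1519/4116) = -1.438  (ABCB11)
log2(4723/906.5) = 2.381  (MYC11)
log2(15.14/198.4) = -3.712  (FOX12)
log2(2.711/48.90) = -4.173  (HOXA3)
log2(62.98/639.4) = -3.344  (CXCL7)
log2(75.01/1018) = -3.763  (PTEN4)
log2(71.76/252.5) = -1.815  (PAX8)
The largest magnitude belongs to HOXA3.

4.173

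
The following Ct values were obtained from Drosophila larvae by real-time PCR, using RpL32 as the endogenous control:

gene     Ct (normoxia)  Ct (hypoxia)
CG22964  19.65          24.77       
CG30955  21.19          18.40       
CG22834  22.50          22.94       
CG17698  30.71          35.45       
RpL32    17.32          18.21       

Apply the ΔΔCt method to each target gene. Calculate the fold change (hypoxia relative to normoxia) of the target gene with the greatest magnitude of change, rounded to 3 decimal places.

0.053

CG22964: ΔΔCt = (24.77−18.21) − (19.65−17.32) = 6.56 − 2.33 = 4.23; fold change = 2^-4.23 = 0.053
CG30955: ΔΔCt = (18.40−18.21) − (21.19−17.32) = 0.19 − 3.87 = -3.68; fold change = 2^3.68 = 12.817
CG22834: ΔΔCt = (22.94−18.21) − (22.50−17.32) = 4.73 − 5.18 = -0.45; fold change = 2^0.45 = 1.366
CG17698: ΔΔCt = (35.45−18.21) − (30.71−17.32) = 17.24 − 13.39 = 3.85; fold change = 2^-3.85 = 0.069
CG22964 has the largest |ΔΔCt| = 4.23.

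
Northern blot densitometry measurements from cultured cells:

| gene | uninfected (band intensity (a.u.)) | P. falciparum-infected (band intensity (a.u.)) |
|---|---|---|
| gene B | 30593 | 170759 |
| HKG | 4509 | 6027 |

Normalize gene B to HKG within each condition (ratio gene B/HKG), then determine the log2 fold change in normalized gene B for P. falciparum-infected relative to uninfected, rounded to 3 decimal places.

2.062

gene B/HKG (uninfected) = 30593 / 4509 = 6.7849
gene B/HKG (P. falciparum-infected) = 170759 / 6027 = 28.332
Fold change = 28.332 / 6.7849 = 4.1758
log2(4.1758) = 2.0621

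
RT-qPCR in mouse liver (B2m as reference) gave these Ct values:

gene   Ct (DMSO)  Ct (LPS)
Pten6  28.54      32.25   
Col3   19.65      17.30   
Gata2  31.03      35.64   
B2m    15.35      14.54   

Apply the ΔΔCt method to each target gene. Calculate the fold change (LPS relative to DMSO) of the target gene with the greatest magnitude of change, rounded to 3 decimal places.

0.023

Pten6: ΔΔCt = (32.25−14.54) − (28.54−15.35) = 17.71 − 13.19 = 4.52; fold change = 2^-4.52 = 0.044
Col3: ΔΔCt = (17.30−14.54) − (19.65−15.35) = 2.76 − 4.30 = -1.54; fold change = 2^1.54 = 2.908
Gata2: ΔΔCt = (35.64−14.54) − (31.03−15.35) = 21.10 − 15.68 = 5.42; fold change = 2^-5.42 = 0.023
Gata2 has the largest |ΔΔCt| = 5.42.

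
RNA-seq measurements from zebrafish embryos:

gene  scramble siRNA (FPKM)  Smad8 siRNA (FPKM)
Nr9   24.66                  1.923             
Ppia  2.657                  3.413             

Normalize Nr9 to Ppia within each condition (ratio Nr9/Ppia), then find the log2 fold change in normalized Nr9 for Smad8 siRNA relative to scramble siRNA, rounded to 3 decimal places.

Nr9/Ppia (scramble siRNA) = 24.66 / 2.657 = 9.2811
Nr9/Ppia (Smad8 siRNA) = 1.923 / 3.413 = 0.56343
Fold change = 0.56343 / 9.2811 = 0.0607
log2(0.0607) = -4.0420

-4.042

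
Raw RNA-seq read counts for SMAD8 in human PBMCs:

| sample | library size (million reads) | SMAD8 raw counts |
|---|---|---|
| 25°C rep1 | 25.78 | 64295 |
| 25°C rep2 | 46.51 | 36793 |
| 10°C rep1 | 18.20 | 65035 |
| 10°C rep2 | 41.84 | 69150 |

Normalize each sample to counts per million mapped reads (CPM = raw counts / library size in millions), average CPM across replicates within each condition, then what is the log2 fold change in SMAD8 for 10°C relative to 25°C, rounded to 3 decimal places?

CPM(25°C rep1) = 64295 / 25.78 = 2493.9876
CPM(25°C rep2) = 36793 / 46.51 = 791.0772
CPM(10°C rep1) = 65035 / 18.20 = 3573.3516
CPM(10°C rep2) = 69150 / 41.84 = 1652.7247
mean CPM(25°C) = 1642.5324; mean CPM(10°C) = 2613.0382
Fold change = 2613.0382 / 1642.5324 = 1.59086
log2(1.59086) = 0.6698

0.670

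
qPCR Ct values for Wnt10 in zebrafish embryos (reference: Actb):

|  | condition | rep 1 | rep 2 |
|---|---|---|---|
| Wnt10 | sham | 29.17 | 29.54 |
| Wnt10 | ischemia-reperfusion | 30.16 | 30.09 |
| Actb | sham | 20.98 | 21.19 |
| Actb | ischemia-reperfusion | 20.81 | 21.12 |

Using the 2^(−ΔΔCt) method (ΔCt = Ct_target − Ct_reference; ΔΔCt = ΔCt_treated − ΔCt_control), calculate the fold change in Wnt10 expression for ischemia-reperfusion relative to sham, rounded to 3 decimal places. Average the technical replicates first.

Mean Ct: Wnt10 sham 29.355; Wnt10 ischemia-reperfusion 30.125; Actb sham 21.085; Actb ischemia-reperfusion 20.965
ΔCt(sham) = 29.355 − 21.085 = 8.270
ΔCt(ischemia-reperfusion) = 30.125 − 20.965 = 9.160
ΔΔCt = 9.160 − 8.270 = 0.890
Fold change = 2^(−0.890) = 0.5396

0.540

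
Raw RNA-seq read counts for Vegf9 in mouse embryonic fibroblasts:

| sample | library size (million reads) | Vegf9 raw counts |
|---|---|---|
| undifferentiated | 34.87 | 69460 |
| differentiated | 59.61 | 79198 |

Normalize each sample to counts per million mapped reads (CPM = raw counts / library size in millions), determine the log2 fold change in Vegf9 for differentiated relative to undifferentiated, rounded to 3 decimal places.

CPM(undifferentiated) = 69460 / 34.87 = 1991.9702
CPM(differentiated) = 79198 / 59.61 = 1328.6026
Fold change = 1328.6026 / 1991.9702 = 0.66698
log2(0.66698) = -0.5843

-0.584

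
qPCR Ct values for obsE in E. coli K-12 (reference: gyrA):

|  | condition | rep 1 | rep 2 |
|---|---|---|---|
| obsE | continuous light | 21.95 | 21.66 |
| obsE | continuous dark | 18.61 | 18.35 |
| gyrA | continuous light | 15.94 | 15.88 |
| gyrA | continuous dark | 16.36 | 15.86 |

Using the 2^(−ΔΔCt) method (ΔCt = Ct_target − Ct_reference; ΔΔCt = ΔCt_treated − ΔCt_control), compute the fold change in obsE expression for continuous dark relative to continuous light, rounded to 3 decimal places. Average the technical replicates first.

Mean Ct: obsE continuous light 21.805; obsE continuous dark 18.480; gyrA continuous light 15.910; gyrA continuous dark 16.110
ΔCt(continuous light) = 21.805 − 15.910 = 5.895
ΔCt(continuous dark) = 18.480 − 16.110 = 2.370
ΔΔCt = 2.370 − 5.895 = -3.525
Fold change = 2^(−(-3.525)) = 2^3.525 = 11.5115

11.511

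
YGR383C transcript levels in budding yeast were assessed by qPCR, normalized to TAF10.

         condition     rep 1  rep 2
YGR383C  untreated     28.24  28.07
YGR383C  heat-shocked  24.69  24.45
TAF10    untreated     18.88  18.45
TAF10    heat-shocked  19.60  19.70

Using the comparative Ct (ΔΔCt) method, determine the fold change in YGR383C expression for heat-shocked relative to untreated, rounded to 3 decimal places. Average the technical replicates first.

23.752

Mean Ct: YGR383C untreated 28.155; YGR383C heat-shocked 24.570; TAF10 untreated 18.665; TAF10 heat-shocked 19.650
ΔCt(untreated) = 28.155 − 18.665 = 9.490
ΔCt(heat-shocked) = 24.570 − 19.650 = 4.920
ΔΔCt = 4.920 − 9.490 = -4.570
Fold change = 2^(−(-4.570)) = 2^4.570 = 23.7524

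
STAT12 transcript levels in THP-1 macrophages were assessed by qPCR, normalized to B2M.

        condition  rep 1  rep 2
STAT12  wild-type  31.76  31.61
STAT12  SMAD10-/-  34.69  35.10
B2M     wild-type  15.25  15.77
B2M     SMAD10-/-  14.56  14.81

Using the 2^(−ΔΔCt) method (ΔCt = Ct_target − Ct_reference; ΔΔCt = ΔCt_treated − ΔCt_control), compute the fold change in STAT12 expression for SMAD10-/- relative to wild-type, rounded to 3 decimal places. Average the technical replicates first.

0.061

Mean Ct: STAT12 wild-type 31.685; STAT12 SMAD10-/- 34.895; B2M wild-type 15.510; B2M SMAD10-/- 14.685
ΔCt(wild-type) = 31.685 − 15.510 = 16.175
ΔCt(SMAD10-/-) = 34.895 − 14.685 = 20.210
ΔΔCt = 20.210 − 16.175 = 4.035
Fold change = 2^(−4.035) = 0.0610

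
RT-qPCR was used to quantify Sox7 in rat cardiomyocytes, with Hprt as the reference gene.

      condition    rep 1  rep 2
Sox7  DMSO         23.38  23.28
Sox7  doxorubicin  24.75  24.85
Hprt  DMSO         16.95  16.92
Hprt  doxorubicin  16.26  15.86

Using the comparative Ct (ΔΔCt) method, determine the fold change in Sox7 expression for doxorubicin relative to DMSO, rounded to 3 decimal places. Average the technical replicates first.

0.197

Mean Ct: Sox7 DMSO 23.330; Sox7 doxorubicin 24.800; Hprt DMSO 16.935; Hprt doxorubicin 16.060
ΔCt(DMSO) = 23.330 − 16.935 = 6.395
ΔCt(doxorubicin) = 24.800 − 16.060 = 8.740
ΔΔCt = 8.740 − 6.395 = 2.345
Fold change = 2^(−2.345) = 0.1968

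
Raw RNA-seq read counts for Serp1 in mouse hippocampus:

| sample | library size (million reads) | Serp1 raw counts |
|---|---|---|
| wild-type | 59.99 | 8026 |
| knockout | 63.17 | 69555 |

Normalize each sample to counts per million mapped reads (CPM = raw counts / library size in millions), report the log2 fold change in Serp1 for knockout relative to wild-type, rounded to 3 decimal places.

3.041

CPM(wild-type) = 8026 / 59.99 = 133.7890
CPM(knockout) = 69555 / 63.17 = 1101.0765
Fold change = 1101.0765 / 133.7890 = 8.22995
log2(8.22995) = 3.0409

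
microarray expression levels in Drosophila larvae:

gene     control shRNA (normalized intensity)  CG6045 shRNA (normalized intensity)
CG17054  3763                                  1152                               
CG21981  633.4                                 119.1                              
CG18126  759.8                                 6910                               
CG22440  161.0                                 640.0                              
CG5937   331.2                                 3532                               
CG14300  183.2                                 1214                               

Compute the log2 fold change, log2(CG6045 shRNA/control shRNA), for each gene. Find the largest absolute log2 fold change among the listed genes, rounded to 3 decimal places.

log2(1152/3763) = -1.708  (CG17054)
log2(119.1/633.4) = -2.411  (CG21981)
log2(6910/759.8) = 3.185  (CG18126)
log2(640.0/161.0) = 1.991  (CG22440)
log2(3532/331.2) = 3.415  (CG5937)
log2(1214/183.2) = 2.728  (CG14300)
The largest magnitude belongs to CG5937.

3.415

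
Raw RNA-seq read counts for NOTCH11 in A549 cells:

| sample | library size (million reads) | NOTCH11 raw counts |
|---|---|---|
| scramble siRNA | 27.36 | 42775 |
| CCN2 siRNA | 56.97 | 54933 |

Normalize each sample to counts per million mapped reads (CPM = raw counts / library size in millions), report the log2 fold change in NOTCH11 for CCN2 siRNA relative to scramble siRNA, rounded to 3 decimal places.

-0.697

CPM(scramble siRNA) = 42775 / 27.36 = 1563.4137
CPM(CCN2 siRNA) = 54933 / 56.97 = 964.2443
Fold change = 964.2443 / 1563.4137 = 0.61676
log2(0.61676) = -0.6972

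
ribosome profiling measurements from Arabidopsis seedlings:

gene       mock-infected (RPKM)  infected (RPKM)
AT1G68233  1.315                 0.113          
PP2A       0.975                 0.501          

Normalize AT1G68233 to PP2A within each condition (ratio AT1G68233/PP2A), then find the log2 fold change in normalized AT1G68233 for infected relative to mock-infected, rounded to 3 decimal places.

AT1G68233/PP2A (mock-infected) = 1.315 / 0.975 = 1.3487
AT1G68233/PP2A (infected) = 0.113 / 0.501 = 0.22555
Fold change = 0.22555 / 1.3487 = 0.1672
log2(0.1672) = -2.5801

-2.580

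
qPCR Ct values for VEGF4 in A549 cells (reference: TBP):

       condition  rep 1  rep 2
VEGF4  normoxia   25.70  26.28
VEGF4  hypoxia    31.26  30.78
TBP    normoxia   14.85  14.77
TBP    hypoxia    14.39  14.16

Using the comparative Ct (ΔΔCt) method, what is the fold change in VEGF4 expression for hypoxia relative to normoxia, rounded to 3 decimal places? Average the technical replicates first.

0.021

Mean Ct: VEGF4 normoxia 25.990; VEGF4 hypoxia 31.020; TBP normoxia 14.810; TBP hypoxia 14.275
ΔCt(normoxia) = 25.990 − 14.810 = 11.180
ΔCt(hypoxia) = 31.020 − 14.275 = 16.745
ΔΔCt = 16.745 − 11.180 = 5.565
Fold change = 2^(−5.565) = 0.0211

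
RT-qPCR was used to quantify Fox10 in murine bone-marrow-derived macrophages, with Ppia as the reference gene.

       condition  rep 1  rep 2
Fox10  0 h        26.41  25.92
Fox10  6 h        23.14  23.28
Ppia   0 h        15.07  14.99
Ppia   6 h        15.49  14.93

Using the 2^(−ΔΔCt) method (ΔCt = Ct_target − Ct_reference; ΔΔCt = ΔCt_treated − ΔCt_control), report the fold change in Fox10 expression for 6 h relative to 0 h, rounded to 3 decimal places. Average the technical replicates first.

Mean Ct: Fox10 0 h 26.165; Fox10 6 h 23.210; Ppia 0 h 15.030; Ppia 6 h 15.210
ΔCt(0 h) = 26.165 − 15.030 = 11.135
ΔCt(6 h) = 23.210 − 15.210 = 8.000
ΔΔCt = 8.000 − 11.135 = -3.135
Fold change = 2^(−(-3.135)) = 2^3.135 = 8.7847

8.785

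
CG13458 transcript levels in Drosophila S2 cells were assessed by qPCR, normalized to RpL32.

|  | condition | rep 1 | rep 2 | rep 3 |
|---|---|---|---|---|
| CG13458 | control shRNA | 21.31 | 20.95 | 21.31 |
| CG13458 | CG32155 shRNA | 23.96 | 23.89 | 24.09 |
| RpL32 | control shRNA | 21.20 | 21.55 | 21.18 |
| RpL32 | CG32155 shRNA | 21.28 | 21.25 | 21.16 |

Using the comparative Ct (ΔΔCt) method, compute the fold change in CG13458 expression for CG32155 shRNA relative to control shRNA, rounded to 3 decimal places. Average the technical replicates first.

0.137

Mean Ct: CG13458 control shRNA 21.190; CG13458 CG32155 shRNA 23.980; RpL32 control shRNA 21.310; RpL32 CG32155 shRNA 21.230
ΔCt(control shRNA) = 21.190 − 21.310 = -0.120
ΔCt(CG32155 shRNA) = 23.980 − 21.230 = 2.750
ΔΔCt = 2.750 − (-0.120) = 2.870
Fold change = 2^(−2.870) = 0.1368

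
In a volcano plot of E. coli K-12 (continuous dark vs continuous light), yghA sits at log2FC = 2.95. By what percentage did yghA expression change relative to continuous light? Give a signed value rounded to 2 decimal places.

672.75%

Fold change = 2^(2.95) = 7.7275
Percent change = (FC − 1) × 100% = (7.7275 − 1) × 100 = 672.75%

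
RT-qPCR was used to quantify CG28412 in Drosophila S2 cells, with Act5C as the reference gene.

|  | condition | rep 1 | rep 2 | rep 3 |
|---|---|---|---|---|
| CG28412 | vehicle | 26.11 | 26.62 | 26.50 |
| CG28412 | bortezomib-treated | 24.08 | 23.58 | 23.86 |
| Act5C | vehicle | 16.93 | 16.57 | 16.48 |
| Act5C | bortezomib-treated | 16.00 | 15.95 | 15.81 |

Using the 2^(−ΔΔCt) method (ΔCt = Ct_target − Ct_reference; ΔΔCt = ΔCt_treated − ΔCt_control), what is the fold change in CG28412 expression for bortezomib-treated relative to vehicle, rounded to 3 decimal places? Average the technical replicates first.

Mean Ct: CG28412 vehicle 26.410; CG28412 bortezomib-treated 23.840; Act5C vehicle 16.660; Act5C bortezomib-treated 15.920
ΔCt(vehicle) = 26.410 − 16.660 = 9.750
ΔCt(bortezomib-treated) = 23.840 − 15.920 = 7.920
ΔΔCt = 7.920 − 9.750 = -1.830
Fold change = 2^(−(-1.830)) = 2^1.830 = 3.5554

3.555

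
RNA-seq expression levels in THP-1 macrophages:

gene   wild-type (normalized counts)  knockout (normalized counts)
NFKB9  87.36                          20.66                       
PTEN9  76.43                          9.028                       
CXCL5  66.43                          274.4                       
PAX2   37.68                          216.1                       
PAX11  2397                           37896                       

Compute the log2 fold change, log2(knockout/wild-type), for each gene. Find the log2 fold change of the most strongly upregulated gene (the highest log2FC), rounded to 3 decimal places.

3.983

log2(20.66/87.36) = -2.080  (NFKB9)
log2(9.028/76.43) = -3.082  (PTEN9)
log2(274.4/66.43) = 2.046  (CXCL5)
log2(216.1/37.68) = 2.520  (PAX2)
log2(37896/2397) = 3.983  (PAX11)
PAX11 is most strongly upregulated.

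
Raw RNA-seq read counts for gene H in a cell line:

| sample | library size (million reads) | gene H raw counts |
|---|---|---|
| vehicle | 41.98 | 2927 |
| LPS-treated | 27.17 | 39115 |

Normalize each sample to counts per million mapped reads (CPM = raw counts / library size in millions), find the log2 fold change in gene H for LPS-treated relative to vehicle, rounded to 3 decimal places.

4.368

CPM(vehicle) = 2927 / 41.98 = 69.7237
CPM(LPS-treated) = 39115 / 27.17 = 1439.6393
Fold change = 1439.6393 / 69.7237 = 20.64778
log2(20.64778) = 4.3679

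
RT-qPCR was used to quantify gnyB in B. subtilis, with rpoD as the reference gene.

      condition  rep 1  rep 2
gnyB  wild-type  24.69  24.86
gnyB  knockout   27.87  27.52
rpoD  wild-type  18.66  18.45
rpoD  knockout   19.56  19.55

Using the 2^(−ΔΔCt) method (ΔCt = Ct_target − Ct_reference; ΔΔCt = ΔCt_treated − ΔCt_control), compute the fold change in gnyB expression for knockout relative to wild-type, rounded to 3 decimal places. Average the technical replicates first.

0.264

Mean Ct: gnyB wild-type 24.775; gnyB knockout 27.695; rpoD wild-type 18.555; rpoD knockout 19.555
ΔCt(wild-type) = 24.775 − 18.555 = 6.220
ΔCt(knockout) = 27.695 − 19.555 = 8.140
ΔΔCt = 8.140 − 6.220 = 1.920
Fold change = 2^(−1.920) = 0.2643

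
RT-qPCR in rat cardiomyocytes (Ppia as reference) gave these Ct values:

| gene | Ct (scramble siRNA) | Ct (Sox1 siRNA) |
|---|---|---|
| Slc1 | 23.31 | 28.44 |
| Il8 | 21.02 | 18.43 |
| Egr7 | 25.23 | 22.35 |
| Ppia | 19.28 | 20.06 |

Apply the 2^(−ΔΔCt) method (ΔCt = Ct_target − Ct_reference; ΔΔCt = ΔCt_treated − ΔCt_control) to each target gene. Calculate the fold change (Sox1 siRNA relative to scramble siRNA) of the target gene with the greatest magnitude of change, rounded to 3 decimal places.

Slc1: ΔΔCt = (28.44−20.06) − (23.31−19.28) = 8.38 − 4.03 = 4.35; fold change = 2^-4.35 = 0.049
Il8: ΔΔCt = (18.43−20.06) − (21.02−19.28) = -1.63 − 1.74 = -3.37; fold change = 2^3.37 = 10.339
Egr7: ΔΔCt = (22.35−20.06) − (25.23−19.28) = 2.29 − 5.95 = -3.66; fold change = 2^3.66 = 12.641
Slc1 has the largest |ΔΔCt| = 4.35.

0.049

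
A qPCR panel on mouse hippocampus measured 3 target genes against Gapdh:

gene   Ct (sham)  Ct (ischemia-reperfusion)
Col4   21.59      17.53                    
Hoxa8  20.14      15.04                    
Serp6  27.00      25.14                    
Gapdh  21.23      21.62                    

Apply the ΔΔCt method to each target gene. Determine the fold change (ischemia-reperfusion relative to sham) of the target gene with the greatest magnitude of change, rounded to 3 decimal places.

Col4: ΔΔCt = (17.53−21.62) − (21.59−21.23) = -4.09 − 0.36 = -4.45; fold change = 2^4.45 = 21.857
Hoxa8: ΔΔCt = (15.04−21.62) − (20.14−21.23) = -6.58 − (-1.09) = -5.49; fold change = 2^5.49 = 44.942
Serp6: ΔΔCt = (25.14−21.62) − (27.00−21.23) = 3.52 − 5.77 = -2.25; fold change = 2^2.25 = 4.757
Hoxa8 has the largest |ΔΔCt| = 5.49.

44.942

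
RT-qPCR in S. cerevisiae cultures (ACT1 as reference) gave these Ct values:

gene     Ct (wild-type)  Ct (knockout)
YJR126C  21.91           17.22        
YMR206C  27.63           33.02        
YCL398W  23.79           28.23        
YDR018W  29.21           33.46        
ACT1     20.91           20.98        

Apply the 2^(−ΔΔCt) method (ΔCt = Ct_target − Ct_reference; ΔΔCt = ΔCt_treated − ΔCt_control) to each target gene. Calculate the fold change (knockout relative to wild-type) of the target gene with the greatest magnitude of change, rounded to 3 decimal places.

YJR126C: ΔΔCt = (17.22−20.98) − (21.91−20.91) = -3.76 − 1.00 = -4.76; fold change = 2^4.76 = 27.096
YMR206C: ΔΔCt = (33.02−20.98) − (27.63−20.91) = 12.04 − 6.72 = 5.32; fold change = 2^-5.32 = 0.025
YCL398W: ΔΔCt = (28.23−20.98) − (23.79−20.91) = 7.25 − 2.88 = 4.37; fold change = 2^-4.37 = 0.048
YDR018W: ΔΔCt = (33.46−20.98) − (29.21−20.91) = 12.48 − 8.30 = 4.18; fold change = 2^-4.18 = 0.055
YMR206C has the largest |ΔΔCt| = 5.32.

0.025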